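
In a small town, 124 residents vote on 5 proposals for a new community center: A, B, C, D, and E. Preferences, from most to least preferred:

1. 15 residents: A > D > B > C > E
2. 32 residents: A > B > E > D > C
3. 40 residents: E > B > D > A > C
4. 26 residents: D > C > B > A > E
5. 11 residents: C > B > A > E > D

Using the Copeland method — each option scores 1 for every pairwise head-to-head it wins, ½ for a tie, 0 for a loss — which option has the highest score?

B

A: beats C and E; loses to B and D → score 2.
B: beats A, C, D, and E → score 4.
C: loses to A, B, D, and E → score 0.
D: beats A and C; loses to B and E → score 2.
E: beats C and D; loses to A and B → score 2.
B has the best pairwise record.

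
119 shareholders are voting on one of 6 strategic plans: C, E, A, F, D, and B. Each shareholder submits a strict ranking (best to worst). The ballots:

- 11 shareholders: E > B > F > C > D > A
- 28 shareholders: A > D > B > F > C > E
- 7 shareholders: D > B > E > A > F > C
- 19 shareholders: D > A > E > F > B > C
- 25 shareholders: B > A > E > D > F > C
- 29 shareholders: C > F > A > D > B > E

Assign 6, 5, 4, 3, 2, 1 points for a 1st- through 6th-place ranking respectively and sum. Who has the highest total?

C: 11·3 + 28·2 + 7·1 + 19·1 + 25·1 + 29·6 = 314
E: 11·6 + 28·1 + 7·4 + 19·4 + 25·4 + 29·1 = 327
A: 11·1 + 28·6 + 7·3 + 19·5 + 25·5 + 29·4 = 536
F: 11·4 + 28·3 + 7·2 + 19·3 + 25·2 + 29·5 = 394
D: 11·2 + 28·5 + 7·6 + 19·6 + 25·3 + 29·3 = 480
B: 11·5 + 28·4 + 7·5 + 19·2 + 25·6 + 29·2 = 448
A has the highest Borda score (536).

A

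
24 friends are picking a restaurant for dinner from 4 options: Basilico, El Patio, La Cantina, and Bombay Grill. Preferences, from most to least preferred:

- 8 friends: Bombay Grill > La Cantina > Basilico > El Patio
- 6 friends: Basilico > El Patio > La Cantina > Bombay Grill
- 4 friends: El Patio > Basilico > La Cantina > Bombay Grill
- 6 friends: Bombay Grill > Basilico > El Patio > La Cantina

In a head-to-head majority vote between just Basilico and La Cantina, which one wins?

Voters preferring Basilico to La Cantina: 16; preferring La Cantina to Basilico: 8.
Basilico wins the head-to-head.

Basilico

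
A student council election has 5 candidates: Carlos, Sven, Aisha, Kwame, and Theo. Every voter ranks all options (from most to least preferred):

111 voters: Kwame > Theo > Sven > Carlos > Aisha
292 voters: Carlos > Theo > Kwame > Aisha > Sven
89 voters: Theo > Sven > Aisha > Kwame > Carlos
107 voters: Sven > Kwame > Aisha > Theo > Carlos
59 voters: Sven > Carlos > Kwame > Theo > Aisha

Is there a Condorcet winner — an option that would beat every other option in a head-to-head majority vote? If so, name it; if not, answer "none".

none

Checking pairwise contests:
Sven beats Carlos 366–292.
Kwame beats Sven 403–255.
Carlos beats Aisha 462–196.
Carlos beats Kwame 351–307.
Carlos beats Theo 351–307.
Every option loses at least one head-to-head, so there is no Condorcet winner.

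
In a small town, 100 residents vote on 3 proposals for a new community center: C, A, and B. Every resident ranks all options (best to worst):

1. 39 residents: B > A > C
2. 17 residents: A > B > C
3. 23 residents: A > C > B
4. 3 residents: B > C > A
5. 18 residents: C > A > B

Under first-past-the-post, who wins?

First-place votes: C 18, A 40, B 42.
B has the most first-place votes.

B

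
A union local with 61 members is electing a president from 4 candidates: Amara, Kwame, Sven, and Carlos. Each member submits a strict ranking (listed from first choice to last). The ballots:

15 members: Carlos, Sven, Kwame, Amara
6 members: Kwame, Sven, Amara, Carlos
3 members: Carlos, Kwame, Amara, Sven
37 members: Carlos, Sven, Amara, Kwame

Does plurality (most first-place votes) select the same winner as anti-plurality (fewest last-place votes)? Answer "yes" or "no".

no

Plurality — first-place votes: Amara 0, Kwame 6, Sven 0, Carlos 55. Winner: Carlos.
Anti-plurality — last-place votes: Amara 15, Kwame 37, Sven 3, Carlos 6. Winner: Sven.
The two methods disagree.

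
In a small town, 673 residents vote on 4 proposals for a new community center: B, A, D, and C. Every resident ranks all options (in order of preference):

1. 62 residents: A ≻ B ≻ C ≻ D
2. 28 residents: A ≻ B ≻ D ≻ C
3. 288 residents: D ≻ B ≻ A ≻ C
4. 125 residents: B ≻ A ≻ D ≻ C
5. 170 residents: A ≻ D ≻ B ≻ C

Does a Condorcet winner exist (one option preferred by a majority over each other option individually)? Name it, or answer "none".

none

Checking pairwise contests:
D beats B 458–215.
B beats A 413–260.
A beats D 385–288.
B beats C 673–0.
Every option loses at least one head-to-head, so there is no Condorcet winner.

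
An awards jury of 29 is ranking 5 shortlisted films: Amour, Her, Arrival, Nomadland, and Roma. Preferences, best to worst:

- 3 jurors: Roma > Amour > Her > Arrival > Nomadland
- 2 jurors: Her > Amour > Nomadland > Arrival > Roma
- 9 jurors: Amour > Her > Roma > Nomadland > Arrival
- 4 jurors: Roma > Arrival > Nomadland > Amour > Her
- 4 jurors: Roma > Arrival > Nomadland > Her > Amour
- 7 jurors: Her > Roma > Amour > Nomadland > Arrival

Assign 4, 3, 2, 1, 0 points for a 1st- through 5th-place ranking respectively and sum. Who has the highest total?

Roma

Amour: 3·3 + 2·3 + 9·4 + 4·1 + 4·0 + 7·2 = 69
Her: 3·2 + 2·4 + 9·3 + 4·0 + 4·1 + 7·4 = 73
Arrival: 3·1 + 2·1 + 9·0 + 4·3 + 4·3 + 7·0 = 29
Nomadland: 3·0 + 2·2 + 9·1 + 4·2 + 4·2 + 7·1 = 36
Roma: 3·4 + 2·0 + 9·2 + 4·4 + 4·4 + 7·3 = 83
Roma has the highest Borda score (83).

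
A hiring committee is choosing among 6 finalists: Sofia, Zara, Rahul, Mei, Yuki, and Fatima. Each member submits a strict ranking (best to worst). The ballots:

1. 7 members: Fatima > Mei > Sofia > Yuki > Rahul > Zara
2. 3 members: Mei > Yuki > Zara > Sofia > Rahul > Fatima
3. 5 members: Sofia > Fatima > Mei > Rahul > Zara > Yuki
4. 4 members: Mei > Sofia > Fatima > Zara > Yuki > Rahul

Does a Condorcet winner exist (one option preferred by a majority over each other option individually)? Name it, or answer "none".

none

Checking pairwise contests:
Mei beats Sofia 14–5.
Sofia beats Zara 16–3.
Sofia beats Rahul 19–0.
Fatima beats Mei 12–7.
Sofia beats Yuki 16–3.
Sofia beats Fatima 12–7.
Every option loses at least one head-to-head, so there is no Condorcet winner.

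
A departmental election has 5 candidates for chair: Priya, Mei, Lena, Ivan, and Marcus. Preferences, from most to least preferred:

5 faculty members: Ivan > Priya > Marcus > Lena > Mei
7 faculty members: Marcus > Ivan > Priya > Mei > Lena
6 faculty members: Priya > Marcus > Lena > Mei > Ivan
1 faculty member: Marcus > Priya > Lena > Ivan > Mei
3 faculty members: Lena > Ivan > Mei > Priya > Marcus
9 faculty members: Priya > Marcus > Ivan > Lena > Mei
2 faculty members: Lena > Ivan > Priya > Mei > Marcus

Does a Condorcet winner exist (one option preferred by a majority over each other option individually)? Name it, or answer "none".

Checking pairwise contests:
Ivan beats Priya 17–16.
Priya beats Mei 30–3.
Priya beats Lena 28–5.
Marcus beats Ivan 23–10.
Priya beats Marcus 25–8.
Every option loses at least one head-to-head, so there is no Condorcet winner.

none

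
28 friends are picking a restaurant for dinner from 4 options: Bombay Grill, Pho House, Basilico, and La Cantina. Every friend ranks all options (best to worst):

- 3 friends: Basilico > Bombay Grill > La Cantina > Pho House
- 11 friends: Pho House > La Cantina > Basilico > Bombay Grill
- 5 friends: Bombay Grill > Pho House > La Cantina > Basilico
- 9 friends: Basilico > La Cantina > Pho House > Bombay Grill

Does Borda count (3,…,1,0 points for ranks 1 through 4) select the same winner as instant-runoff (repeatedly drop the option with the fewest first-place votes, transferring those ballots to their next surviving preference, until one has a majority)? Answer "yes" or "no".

Borda — scores: Bombay Grill 21, Pho House 52, Basilico 47, La Cantina 48. Winner: Pho House.
Instant-runoff — R1 Bombay Grill 5, Pho House 11, Basilico 12, La Cantina 0 (La Cantina out); R2 Bombay Grill 5, Pho House 11, Basilico 12 (Bombay Grill out); R3 Pho House 16, Basilico 12 (Pho House winner). Winner: Pho House.
The two methods agree.

yes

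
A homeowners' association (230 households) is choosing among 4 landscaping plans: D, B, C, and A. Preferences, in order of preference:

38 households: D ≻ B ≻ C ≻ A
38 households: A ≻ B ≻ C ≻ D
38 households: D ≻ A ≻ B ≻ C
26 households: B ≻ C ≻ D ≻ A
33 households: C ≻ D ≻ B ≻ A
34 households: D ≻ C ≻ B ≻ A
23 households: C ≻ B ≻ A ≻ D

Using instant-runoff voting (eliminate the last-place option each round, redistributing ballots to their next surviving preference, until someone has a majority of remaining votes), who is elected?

Round 1: D 110, B 26, C 56, A 38. Eliminate B.
Round 2: D 110, C 82, A 38. Eliminate A.
Round 3: D 110, C 120. C has a majority.

C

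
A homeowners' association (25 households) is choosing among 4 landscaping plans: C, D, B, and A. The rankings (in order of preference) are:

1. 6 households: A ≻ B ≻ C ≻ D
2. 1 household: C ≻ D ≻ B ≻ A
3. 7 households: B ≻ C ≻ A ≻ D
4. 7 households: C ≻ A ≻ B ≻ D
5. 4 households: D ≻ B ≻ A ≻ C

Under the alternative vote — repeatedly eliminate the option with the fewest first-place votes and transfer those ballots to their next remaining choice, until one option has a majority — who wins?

B

Round 1: C 8, D 4, B 7, A 6. Eliminate D.
Round 2: C 8, B 11, A 6. Eliminate A.
Round 3: C 8, B 17. B has a majority.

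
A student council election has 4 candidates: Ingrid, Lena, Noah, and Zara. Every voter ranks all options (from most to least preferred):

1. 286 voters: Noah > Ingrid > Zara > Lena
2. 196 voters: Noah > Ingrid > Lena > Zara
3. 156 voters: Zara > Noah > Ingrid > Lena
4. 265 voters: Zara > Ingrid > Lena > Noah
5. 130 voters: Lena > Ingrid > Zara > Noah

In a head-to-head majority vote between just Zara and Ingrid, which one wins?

Voters preferring Zara to Ingrid: 421; preferring Ingrid to Zara: 612.
Ingrid wins the head-to-head.

Ingrid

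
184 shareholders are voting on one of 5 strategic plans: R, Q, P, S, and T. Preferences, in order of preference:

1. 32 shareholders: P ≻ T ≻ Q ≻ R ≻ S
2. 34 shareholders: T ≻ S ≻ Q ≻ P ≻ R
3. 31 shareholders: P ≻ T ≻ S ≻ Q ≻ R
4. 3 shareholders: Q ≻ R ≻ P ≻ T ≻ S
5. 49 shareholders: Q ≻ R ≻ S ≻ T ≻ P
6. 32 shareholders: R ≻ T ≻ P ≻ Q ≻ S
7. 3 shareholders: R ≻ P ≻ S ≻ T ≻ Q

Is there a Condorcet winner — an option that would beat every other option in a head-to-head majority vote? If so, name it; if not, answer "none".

T

T vs R: 97–87 for T.
T vs Q: 132–52 for T.
T vs P: 115–69 for T.
T vs S: 132–52 for T.
T beats every other option head-to-head.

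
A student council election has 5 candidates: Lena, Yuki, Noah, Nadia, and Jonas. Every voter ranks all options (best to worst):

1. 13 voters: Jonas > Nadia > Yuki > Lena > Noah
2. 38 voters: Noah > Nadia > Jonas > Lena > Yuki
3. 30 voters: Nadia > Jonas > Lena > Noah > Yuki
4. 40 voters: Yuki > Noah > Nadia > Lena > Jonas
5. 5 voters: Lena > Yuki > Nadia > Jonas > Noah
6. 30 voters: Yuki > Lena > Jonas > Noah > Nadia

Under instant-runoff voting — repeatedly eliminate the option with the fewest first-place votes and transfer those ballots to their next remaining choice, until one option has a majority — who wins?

Nadia

Round 1: Lena 5, Yuki 70, Noah 38, Nadia 30, Jonas 13. Eliminate Lena.
Round 2: Yuki 75, Noah 38, Nadia 30, Jonas 13. Eliminate Jonas.
Round 3: Yuki 75, Noah 38, Nadia 43. Eliminate Noah.
Round 4: Yuki 75, Nadia 81. Nadia has a majority.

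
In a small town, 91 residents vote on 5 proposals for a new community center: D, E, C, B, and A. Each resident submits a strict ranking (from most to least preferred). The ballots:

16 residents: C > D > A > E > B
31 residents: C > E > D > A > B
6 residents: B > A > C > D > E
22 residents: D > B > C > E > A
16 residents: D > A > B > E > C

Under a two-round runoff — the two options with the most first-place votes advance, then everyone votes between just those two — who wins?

C

Round 1 first-place votes: D 38, E 0, C 47, B 6, A 0.
C and D advance.
Runoff: C is preferred to D by 53 voters; D by 38.
C wins the runoff.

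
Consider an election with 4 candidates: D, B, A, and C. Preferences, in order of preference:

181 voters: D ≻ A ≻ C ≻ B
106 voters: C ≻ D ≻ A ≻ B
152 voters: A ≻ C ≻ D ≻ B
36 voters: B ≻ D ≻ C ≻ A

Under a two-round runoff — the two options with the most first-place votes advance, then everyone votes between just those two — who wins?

Round 1 first-place votes: D 181, B 36, A 152, C 106.
D and A advance.
Runoff: D is preferred to A by 323 voters; A by 152.
D wins the runoff.

D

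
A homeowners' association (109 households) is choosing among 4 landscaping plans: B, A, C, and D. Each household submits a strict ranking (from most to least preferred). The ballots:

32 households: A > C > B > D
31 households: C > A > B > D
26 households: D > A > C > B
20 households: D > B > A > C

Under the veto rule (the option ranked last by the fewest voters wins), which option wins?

A

Last-place votes: B 26, A 0, C 20, D 63.
A is ranked last by the fewest voters, so A wins.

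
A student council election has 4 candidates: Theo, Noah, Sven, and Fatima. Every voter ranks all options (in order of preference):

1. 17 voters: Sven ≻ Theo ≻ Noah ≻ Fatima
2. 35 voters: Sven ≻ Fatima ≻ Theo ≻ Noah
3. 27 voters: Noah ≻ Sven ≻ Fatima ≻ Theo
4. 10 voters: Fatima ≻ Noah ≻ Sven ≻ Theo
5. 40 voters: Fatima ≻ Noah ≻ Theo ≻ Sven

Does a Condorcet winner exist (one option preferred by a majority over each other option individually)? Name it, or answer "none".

none

Checking pairwise contests:
Noah beats Theo 77–52.
Fatima beats Noah 85–44.
Noah beats Sven 77–52.
Sven beats Fatima 79–50.
Every option loses at least one head-to-head, so there is no Condorcet winner.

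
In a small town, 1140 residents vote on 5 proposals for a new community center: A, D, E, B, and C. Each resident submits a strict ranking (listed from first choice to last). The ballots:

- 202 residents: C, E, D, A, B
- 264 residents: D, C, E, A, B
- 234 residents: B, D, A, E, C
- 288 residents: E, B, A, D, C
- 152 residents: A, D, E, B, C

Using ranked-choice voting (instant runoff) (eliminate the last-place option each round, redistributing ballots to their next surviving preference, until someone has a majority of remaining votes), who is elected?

Round 1: A 152, D 264, E 288, B 234, C 202. Eliminate A.
Round 2: D 416, E 288, B 234, C 202. Eliminate C.
Round 3: D 416, E 490, B 234. Eliminate B.
Round 4: D 650, E 490. D has a majority.

D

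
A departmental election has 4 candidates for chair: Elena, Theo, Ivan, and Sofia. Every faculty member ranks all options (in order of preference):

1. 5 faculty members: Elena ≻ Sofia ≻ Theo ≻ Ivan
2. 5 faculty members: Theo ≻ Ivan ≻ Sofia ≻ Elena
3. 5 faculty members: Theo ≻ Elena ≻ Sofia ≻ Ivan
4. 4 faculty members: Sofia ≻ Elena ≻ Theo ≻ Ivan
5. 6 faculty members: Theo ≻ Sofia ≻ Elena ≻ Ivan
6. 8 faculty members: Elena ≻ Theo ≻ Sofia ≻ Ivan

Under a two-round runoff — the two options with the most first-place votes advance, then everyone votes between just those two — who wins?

Round 1 first-place votes: Elena 13, Theo 16, Ivan 0, Sofia 4.
Theo and Elena advance.
Runoff: Theo is preferred to Elena by 16 voters; Elena by 17.
Elena wins the runoff.

Elena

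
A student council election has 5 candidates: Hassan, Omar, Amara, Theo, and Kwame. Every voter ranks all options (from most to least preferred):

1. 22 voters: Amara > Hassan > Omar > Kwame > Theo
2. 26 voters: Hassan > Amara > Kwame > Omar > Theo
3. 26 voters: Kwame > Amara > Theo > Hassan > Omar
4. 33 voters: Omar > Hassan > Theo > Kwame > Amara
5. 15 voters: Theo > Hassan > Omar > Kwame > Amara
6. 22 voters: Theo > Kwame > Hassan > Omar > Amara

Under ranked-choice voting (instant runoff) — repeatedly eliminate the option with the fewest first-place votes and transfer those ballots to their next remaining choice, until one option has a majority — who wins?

Round 1: Hassan 26, Omar 33, Amara 22, Theo 37, Kwame 26. Eliminate Amara.
Round 2: Hassan 48, Omar 33, Theo 37, Kwame 26. Eliminate Kwame.
Round 3: Hassan 48, Omar 33, Theo 63. Eliminate Omar.
Round 4: Hassan 81, Theo 63. Hassan has a majority.

Hassan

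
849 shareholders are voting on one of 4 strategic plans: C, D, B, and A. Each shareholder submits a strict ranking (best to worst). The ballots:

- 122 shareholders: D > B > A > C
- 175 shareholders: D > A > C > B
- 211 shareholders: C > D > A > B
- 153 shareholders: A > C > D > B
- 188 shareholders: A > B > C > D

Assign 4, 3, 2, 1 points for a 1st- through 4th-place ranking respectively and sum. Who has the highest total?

C: 122·1 + 175·2 + 211·4 + 153·3 + 188·2 = 2151
D: 122·4 + 175·4 + 211·3 + 153·2 + 188·1 = 2315
B: 122·3 + 175·1 + 211·1 + 153·1 + 188·3 = 1469
A: 122·2 + 175·3 + 211·2 + 153·4 + 188·4 = 2555
A has the highest Borda score (2555).

A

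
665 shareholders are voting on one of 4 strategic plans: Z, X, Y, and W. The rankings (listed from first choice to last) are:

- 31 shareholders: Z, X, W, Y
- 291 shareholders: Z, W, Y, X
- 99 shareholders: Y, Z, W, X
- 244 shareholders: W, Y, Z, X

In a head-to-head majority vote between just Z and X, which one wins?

Z

Voters preferring Z to X: 665; preferring X to Z: 0.
Z wins the head-to-head.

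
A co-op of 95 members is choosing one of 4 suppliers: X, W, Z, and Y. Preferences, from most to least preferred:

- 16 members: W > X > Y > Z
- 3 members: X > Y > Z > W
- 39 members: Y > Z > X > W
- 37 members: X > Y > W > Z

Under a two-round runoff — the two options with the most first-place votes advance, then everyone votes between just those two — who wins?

Round 1 first-place votes: X 40, W 16, Z 0, Y 39.
X and Y advance.
Runoff: X is preferred to Y by 56 voters; Y by 39.
X wins the runoff.

X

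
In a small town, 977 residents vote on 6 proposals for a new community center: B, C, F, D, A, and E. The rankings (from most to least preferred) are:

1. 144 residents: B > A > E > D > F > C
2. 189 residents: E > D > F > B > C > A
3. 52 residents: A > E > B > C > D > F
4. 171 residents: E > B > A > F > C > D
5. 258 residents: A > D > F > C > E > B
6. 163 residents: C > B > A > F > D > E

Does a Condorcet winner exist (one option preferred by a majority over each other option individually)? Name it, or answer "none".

none

Checking pairwise contests:
E beats B 670–307.
B beats C 556–421.
B beats F 530–447.
B beats D 530–447.
B beats A 667–310.
A beats E 617–360.
Every option loses at least one head-to-head, so there is no Condorcet winner.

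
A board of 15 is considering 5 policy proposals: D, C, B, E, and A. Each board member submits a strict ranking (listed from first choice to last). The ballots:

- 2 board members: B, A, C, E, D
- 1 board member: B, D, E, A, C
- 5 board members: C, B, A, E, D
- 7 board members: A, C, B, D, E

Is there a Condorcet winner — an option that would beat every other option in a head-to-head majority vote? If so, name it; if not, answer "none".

Checking pairwise contests:
C beats D 14–1.
A beats C 10–5.
C beats B 12–3.
D beats E 8–7.
B beats A 8–7.
Every option loses at least one head-to-head, so there is no Condorcet winner.

none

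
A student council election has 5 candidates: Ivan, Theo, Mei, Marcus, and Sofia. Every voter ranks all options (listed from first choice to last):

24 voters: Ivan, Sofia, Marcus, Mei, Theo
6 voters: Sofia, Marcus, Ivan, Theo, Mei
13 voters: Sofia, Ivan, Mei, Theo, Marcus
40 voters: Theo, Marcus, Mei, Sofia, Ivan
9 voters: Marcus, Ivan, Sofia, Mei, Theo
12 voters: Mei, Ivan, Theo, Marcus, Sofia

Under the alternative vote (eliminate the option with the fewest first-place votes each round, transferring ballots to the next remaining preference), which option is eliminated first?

Marcus

Round 1: Ivan 24, Theo 40, Mei 12, Marcus 9, Sofia 19. Eliminate Marcus.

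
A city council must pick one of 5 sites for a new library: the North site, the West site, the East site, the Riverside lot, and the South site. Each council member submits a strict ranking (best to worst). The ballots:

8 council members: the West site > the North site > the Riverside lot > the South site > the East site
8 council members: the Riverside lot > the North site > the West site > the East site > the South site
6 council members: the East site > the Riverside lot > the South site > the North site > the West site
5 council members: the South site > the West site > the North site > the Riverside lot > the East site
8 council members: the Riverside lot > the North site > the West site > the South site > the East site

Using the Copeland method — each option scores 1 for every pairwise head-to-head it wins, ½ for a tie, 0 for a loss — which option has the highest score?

the Riverside lot

the North site: beats the West site, the East site, and the South site; loses to the Riverside lot → score 3.
the West site: beats the East site and the South site; loses to the North site and the Riverside lot → score 2.
the East site: loses to the North site, the West site, the Riverside lot, and the South site → score 0.
the Riverside lot: beats the North site, the West site, the East site, and the South site → score 4.
the South site: beats the East site; loses to the North site, the West site, and the Riverside lot → score 1.
the Riverside lot has the best pairwise record.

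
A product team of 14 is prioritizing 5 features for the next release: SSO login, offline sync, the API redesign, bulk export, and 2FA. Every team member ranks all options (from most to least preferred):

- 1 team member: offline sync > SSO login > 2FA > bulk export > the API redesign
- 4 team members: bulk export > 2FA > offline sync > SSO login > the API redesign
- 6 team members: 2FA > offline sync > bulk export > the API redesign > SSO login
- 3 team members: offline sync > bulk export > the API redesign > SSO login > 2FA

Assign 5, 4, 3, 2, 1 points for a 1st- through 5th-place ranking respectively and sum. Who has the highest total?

SSO login: 1·4 + 4·2 + 6·1 + 3·2 = 24
offline sync: 1·5 + 4·3 + 6·4 + 3·5 = 56
the API redesign: 1·1 + 4·1 + 6·2 + 3·3 = 26
bulk export: 1·2 + 4·5 + 6·3 + 3·4 = 52
2FA: 1·3 + 4·4 + 6·5 + 3·1 = 52
offline sync has the highest Borda score (56).

offline sync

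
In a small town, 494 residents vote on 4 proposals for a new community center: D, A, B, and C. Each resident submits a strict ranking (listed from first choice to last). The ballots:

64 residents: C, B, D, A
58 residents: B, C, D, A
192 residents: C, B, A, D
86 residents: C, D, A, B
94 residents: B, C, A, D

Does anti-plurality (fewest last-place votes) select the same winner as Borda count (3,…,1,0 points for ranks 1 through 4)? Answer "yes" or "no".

yes

Anti-plurality — last-place votes: D 286, A 122, B 86, C 0. Winner: C.
Borda — scores: D 294, A 372, B 968, C 1330. Winner: C.
The two methods agree.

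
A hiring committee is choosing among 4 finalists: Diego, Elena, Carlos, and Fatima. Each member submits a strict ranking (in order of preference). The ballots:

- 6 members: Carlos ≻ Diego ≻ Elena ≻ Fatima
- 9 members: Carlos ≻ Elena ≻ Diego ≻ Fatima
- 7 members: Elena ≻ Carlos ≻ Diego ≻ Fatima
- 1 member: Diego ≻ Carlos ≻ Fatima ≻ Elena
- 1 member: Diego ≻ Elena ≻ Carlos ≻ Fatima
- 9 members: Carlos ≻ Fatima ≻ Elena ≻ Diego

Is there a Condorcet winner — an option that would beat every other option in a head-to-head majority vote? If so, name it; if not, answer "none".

Carlos vs Diego: 31–2 for Carlos.
Carlos vs Elena: 25–8 for Carlos.
Carlos vs Fatima: 33–0 for Carlos.
Carlos beats every other option head-to-head.

Carlos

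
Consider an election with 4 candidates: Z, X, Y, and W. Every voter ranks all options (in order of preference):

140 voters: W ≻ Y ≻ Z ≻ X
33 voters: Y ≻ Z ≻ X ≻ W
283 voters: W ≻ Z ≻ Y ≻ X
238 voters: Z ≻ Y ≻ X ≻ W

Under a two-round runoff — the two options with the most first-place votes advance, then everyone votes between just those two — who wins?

W

Round 1 first-place votes: Z 238, X 0, Y 33, W 423.
W and Z advance.
Runoff: W is preferred to Z by 423 voters; Z by 271.
W wins the runoff.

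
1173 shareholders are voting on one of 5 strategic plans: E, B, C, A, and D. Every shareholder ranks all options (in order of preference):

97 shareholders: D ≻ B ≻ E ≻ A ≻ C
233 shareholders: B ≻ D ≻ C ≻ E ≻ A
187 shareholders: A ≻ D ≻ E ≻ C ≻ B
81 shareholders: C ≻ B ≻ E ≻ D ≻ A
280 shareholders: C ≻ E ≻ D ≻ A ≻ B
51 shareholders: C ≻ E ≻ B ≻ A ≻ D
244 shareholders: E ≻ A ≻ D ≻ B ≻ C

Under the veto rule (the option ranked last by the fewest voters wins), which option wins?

Last-place votes: E 0, B 467, C 341, A 314, D 51.
E is ranked last by the fewest voters, so E wins.

E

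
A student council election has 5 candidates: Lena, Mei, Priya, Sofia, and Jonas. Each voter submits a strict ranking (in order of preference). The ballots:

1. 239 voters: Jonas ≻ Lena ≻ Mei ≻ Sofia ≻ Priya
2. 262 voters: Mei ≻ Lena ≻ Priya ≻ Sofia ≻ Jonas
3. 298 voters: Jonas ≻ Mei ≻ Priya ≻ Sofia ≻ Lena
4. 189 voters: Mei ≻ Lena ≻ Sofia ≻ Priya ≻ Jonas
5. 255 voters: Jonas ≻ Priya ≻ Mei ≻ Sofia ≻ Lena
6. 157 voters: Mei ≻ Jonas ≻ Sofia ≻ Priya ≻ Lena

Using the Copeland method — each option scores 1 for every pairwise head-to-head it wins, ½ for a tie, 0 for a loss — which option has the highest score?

Lena: loses to Mei, Priya, Sofia, and Jonas → score 0.
Mei: beats Lena, Priya, and Sofia; loses to Jonas → score 3.
Priya: beats Lena and Sofia; loses to Mei and Jonas → score 2.
Sofia: beats Lena; loses to Mei, Priya, and Jonas → score 1.
Jonas: beats Lena, Mei, Priya, and Sofia → score 4.
Jonas has the best pairwise record.

Jonas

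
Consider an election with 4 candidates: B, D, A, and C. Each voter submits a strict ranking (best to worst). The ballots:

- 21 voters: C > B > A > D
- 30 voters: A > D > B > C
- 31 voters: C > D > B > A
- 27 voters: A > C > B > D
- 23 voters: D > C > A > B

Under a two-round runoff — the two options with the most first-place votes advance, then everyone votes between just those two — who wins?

Round 1 first-place votes: B 0, D 23, A 57, C 52.
A and C advance.
Runoff: A is preferred to C by 57 voters; C by 75.
C wins the runoff.

C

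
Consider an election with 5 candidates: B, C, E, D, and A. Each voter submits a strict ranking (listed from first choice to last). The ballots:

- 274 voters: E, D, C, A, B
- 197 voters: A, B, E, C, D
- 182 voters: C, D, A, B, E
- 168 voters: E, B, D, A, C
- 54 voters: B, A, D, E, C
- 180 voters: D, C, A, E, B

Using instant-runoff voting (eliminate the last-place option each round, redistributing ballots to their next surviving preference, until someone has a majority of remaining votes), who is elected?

E

Round 1: B 54, C 182, E 442, D 180, A 197. Eliminate B.
Round 2: C 182, E 442, D 180, A 251. Eliminate D.
Round 3: C 362, E 442, A 251. Eliminate A.
Round 4: C 362, E 693. E has a majority.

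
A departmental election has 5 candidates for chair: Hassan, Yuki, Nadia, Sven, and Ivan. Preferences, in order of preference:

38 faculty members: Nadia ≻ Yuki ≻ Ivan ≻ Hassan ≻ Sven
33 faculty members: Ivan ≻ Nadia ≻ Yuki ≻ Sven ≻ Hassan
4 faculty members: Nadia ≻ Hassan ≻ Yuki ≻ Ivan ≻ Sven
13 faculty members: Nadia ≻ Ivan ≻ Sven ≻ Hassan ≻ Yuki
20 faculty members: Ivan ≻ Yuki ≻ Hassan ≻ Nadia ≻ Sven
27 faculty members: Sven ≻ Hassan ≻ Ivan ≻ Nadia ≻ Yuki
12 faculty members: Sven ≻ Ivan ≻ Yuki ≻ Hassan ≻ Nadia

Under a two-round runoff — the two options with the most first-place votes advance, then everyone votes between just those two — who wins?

Round 1 first-place votes: Hassan 0, Yuki 0, Nadia 55, Sven 39, Ivan 53.
Nadia and Ivan advance.
Runoff: Nadia is preferred to Ivan by 55 voters; Ivan by 92.
Ivan wins the runoff.

Ivan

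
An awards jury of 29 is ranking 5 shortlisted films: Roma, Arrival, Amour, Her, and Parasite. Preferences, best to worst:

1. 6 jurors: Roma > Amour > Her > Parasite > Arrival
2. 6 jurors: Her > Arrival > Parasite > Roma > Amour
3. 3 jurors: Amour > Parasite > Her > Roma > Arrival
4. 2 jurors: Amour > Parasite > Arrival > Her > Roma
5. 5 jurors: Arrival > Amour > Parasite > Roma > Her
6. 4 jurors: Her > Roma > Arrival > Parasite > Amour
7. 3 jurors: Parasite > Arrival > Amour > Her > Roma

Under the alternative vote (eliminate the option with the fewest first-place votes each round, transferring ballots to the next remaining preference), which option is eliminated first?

Round 1: Roma 6, Arrival 5, Amour 5, Her 10, Parasite 3. Eliminate Parasite.

Parasite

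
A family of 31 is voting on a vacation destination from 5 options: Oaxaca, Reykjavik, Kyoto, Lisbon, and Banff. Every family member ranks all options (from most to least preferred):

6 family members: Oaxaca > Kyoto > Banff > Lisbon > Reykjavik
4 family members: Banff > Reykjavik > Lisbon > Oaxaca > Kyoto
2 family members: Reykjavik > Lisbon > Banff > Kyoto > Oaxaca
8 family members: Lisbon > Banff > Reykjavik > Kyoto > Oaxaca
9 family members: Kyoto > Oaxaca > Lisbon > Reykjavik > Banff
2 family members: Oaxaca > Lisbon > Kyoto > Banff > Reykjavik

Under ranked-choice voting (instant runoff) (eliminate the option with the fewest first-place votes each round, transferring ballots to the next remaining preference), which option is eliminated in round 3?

Oaxaca

Round 1: Oaxaca 8, Reykjavik 2, Kyoto 9, Lisbon 8, Banff 4. Eliminate Reykjavik.
Round 2: Oaxaca 8, Kyoto 9, Lisbon 10, Banff 4. Eliminate Banff.
Round 3: Oaxaca 8, Kyoto 9, Lisbon 14. Eliminate Oaxaca.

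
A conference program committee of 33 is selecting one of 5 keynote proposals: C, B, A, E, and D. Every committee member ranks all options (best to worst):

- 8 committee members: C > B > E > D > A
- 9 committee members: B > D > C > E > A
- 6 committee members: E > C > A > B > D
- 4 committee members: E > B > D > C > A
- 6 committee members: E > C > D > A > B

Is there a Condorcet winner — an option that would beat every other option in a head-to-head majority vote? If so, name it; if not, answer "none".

C

C vs B: 20–13 for C.
C vs A: 33–0 for C.
C vs E: 17–16 for C.
C vs D: 20–13 for C.
C beats every other option head-to-head.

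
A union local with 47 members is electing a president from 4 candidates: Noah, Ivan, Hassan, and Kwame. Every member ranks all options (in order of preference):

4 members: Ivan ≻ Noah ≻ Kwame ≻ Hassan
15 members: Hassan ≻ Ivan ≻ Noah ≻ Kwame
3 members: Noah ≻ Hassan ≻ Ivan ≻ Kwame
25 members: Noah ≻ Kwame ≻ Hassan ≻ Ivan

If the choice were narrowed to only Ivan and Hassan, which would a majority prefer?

Hassan

Voters preferring Ivan to Hassan: 4; preferring Hassan to Ivan: 43.
Hassan wins the head-to-head.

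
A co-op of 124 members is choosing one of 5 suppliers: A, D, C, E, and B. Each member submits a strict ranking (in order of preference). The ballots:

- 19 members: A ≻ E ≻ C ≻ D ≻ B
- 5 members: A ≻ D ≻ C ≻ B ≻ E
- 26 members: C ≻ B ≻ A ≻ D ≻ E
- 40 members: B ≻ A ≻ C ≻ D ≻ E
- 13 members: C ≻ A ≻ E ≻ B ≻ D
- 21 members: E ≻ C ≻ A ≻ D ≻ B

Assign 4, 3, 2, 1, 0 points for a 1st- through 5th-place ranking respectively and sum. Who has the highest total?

A

A: 19·4 + 5·4 + 26·2 + 40·3 + 13·3 + 21·2 = 349
D: 19·1 + 5·3 + 26·1 + 40·1 + 13·0 + 21·1 = 121
C: 19·2 + 5·2 + 26·4 + 40·2 + 13·4 + 21·3 = 347
E: 19·3 + 5·0 + 26·0 + 40·0 + 13·2 + 21·4 = 167
B: 19·0 + 5·1 + 26·3 + 40·4 + 13·1 + 21·0 = 256
A has the highest Borda score (349).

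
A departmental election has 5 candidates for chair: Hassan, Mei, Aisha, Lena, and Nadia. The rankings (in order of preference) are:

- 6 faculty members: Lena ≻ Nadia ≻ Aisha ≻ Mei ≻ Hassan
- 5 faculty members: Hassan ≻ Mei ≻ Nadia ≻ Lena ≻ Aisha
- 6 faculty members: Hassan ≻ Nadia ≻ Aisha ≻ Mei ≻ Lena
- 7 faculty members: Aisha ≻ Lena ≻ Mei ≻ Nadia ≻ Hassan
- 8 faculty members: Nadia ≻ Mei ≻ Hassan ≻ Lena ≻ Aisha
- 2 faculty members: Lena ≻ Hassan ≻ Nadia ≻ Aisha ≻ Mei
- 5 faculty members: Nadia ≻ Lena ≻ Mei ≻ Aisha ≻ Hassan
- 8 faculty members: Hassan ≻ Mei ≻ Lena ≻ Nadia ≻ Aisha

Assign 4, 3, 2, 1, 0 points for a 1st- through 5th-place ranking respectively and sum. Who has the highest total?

Nadia

Hassan: 6·0 + 5·4 + 6·4 + 7·0 + 8·2 + 2·3 + 5·0 + 8·4 = 98
Mei: 6·1 + 5·3 + 6·1 + 7·2 + 8·3 + 2·0 + 5·2 + 8·3 = 99
Aisha: 6·2 + 5·0 + 6·2 + 7·4 + 8·0 + 2·1 + 5·1 + 8·0 = 59
Lena: 6·4 + 5·1 + 6·0 + 7·3 + 8·1 + 2·4 + 5·3 + 8·2 = 97
Nadia: 6·3 + 5·2 + 6·3 + 7·1 + 8·4 + 2·2 + 5·4 + 8·1 = 117
Nadia has the highest Borda score (117).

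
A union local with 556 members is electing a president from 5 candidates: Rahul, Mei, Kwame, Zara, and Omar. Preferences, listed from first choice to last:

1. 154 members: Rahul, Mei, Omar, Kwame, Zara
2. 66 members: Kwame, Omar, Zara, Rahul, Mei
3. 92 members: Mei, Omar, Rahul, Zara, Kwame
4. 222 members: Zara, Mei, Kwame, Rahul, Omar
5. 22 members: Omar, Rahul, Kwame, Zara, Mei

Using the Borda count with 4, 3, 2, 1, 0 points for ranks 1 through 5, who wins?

Rahul: 154·4 + 66·1 + 92·2 + 222·1 + 22·3 = 1154
Mei: 154·3 + 66·0 + 92·4 + 222·3 + 22·0 = 1496
Kwame: 154·1 + 66·4 + 92·0 + 222·2 + 22·2 = 906
Zara: 154·0 + 66·2 + 92·1 + 222·4 + 22·1 = 1134
Omar: 154·2 + 66·3 + 92·3 + 222·0 + 22·4 = 870
Mei has the highest Borda score (1496).

Mei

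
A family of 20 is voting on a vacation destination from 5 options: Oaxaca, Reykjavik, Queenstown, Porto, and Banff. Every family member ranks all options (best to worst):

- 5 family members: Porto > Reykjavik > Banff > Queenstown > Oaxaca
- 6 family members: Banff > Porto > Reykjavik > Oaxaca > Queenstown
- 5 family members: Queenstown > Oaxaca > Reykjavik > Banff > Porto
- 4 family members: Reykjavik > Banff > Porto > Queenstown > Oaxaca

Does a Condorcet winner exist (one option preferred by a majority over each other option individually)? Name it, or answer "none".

none

Checking pairwise contests:
Reykjavik beats Oaxaca 15–5.
Porto beats Reykjavik 11–9.
Reykjavik beats Queenstown 15–5.
Banff beats Porto 15–5.
Reykjavik beats Banff 14–6.
Every option loses at least one head-to-head, so there is no Condorcet winner.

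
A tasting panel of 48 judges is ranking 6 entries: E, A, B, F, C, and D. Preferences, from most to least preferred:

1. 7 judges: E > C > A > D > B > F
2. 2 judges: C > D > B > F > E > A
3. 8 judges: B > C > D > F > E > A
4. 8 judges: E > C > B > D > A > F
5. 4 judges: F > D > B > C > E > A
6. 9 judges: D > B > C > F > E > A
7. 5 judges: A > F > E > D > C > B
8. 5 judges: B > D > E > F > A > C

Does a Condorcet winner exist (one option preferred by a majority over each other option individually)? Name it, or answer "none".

Checking pairwise contests:
B beats E 28–20.
E beats A 43–5.
D beats B 27–21.
B beats F 39–9.
E beats C 25–23.
C beats D 25–23.
Every option loses at least one head-to-head, so there is no Condorcet winner.

none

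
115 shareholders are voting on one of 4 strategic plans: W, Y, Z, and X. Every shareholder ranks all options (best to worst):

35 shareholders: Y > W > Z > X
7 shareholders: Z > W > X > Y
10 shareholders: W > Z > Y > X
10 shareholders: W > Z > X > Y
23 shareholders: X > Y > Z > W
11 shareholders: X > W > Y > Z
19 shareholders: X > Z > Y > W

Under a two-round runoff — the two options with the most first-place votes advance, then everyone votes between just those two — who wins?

Round 1 first-place votes: W 20, Y 35, Z 7, X 53.
X and Y advance.
Runoff: X is preferred to Y by 70 voters; Y by 45.
X wins the runoff.

X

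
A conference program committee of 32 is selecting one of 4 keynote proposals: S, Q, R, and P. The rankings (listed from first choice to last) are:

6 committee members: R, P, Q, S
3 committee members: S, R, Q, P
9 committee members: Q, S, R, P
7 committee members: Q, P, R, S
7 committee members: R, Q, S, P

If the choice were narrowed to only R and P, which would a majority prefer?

Voters preferring R to P: 25; preferring P to R: 7.
R wins the head-to-head.

R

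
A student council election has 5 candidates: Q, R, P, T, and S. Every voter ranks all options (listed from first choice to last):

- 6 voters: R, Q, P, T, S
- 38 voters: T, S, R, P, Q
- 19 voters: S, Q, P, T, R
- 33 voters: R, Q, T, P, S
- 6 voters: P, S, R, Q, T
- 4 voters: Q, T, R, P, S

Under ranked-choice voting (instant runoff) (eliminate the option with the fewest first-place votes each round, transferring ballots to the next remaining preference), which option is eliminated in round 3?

Round 1: Q 4, R 39, P 6, T 38, S 19. Eliminate Q.
Round 2: R 39, P 6, T 42, S 19. Eliminate P.
Round 3: R 39, T 42, S 25. Eliminate S.

S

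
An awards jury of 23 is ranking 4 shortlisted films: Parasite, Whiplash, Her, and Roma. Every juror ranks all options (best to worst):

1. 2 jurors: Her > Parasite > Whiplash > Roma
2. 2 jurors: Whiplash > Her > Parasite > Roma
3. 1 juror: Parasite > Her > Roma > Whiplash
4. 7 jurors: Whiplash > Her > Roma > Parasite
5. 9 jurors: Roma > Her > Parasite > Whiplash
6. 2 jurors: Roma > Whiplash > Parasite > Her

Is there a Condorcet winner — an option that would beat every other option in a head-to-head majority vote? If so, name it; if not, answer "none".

Her vs Parasite: 20–3 for Her.
Her vs Whiplash: 12–11 for Her.
Her vs Roma: 12–11 for Her.
Her beats every other option head-to-head.

Her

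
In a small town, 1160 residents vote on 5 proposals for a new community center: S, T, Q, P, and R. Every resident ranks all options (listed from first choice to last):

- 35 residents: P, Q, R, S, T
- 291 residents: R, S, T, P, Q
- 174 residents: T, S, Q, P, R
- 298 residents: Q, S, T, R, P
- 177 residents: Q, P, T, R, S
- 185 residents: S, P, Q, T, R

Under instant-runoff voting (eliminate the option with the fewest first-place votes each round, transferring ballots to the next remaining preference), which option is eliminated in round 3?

R

Round 1: S 185, T 174, Q 475, P 35, R 291. Eliminate P.
Round 2: S 185, T 174, Q 510, R 291. Eliminate T.
Round 3: S 359, Q 510, R 291. Eliminate R.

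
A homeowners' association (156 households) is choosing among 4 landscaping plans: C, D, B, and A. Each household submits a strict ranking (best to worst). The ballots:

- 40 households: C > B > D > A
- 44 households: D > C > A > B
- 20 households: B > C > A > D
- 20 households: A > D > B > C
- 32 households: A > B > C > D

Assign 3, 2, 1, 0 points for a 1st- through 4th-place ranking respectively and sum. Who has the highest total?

C: 40·3 + 44·2 + 20·2 + 20·0 + 32·1 = 280
D: 40·1 + 44·3 + 20·0 + 20·2 + 32·0 = 212
B: 40·2 + 44·0 + 20·3 + 20·1 + 32·2 = 224
A: 40·0 + 44·1 + 20·1 + 20·3 + 32·3 = 220
C has the highest Borda score (280).

C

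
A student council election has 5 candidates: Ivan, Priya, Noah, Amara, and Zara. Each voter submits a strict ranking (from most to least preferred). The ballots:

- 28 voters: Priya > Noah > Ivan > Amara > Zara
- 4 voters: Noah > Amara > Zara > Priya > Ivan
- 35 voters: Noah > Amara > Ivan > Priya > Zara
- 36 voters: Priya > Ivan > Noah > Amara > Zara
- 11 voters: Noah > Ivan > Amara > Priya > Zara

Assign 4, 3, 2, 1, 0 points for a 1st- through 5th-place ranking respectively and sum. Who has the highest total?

Ivan: 28·2 + 4·0 + 35·2 + 36·3 + 11·3 = 267
Priya: 28·4 + 4·1 + 35·1 + 36·4 + 11·1 = 306
Noah: 28·3 + 4·4 + 35·4 + 36·2 + 11·4 = 356
Amara: 28·1 + 4·3 + 35·3 + 36·1 + 11·2 = 203
Zara: 28·0 + 4·2 + 35·0 + 36·0 + 11·0 = 8
Noah has the highest Borda score (356).

Noah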